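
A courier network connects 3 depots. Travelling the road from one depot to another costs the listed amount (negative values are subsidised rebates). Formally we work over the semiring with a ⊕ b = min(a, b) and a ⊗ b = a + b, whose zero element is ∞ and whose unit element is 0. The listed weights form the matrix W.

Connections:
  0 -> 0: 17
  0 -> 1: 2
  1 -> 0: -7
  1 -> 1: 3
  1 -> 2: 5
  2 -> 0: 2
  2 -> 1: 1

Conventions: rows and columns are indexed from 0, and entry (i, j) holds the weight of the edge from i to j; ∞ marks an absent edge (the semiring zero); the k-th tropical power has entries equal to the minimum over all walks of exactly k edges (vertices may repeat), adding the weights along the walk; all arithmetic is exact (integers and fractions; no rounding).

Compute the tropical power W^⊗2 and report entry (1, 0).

W^⊗2:
  [-5, 5, 7]
  [-4, -5, 8]
  [-6, 4, 6]
Key observation: the optimum is the walk 1->1->0, with weight 3 + (-7) = -4.
Optimal value attained by: walk 1->1->0.
Answer: (W^⊗2)[1][0] = -4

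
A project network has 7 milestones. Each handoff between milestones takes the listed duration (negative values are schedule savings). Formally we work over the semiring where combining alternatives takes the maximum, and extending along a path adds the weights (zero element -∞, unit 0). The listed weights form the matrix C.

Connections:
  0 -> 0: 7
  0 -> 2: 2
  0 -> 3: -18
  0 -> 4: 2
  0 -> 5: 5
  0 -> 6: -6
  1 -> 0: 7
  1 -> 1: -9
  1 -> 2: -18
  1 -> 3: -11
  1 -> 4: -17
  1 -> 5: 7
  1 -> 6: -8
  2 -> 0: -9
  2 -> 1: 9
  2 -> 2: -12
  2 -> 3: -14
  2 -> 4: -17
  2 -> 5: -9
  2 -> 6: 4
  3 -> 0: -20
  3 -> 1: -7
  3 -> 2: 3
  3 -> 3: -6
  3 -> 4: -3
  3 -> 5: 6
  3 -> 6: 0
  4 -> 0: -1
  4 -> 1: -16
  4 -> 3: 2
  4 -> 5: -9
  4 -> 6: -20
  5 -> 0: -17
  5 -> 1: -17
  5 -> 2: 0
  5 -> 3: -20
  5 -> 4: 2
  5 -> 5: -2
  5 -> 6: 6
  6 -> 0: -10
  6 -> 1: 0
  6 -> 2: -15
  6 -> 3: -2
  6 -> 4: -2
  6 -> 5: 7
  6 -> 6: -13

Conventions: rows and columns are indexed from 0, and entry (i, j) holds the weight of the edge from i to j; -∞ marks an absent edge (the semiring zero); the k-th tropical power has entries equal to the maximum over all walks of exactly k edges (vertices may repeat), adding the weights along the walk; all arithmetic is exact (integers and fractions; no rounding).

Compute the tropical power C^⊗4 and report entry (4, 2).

C^⊗2:
  [14, 11, 9, 4, 9, 12, 11]
  [14, -8, 9, -10, 9, 12, 13]
  [16, 4, -7, 2, 2, 16, 1]
  [0, 12, 6, -1, 8, 7, 12]
  [6, -5, 5, -4, 1, 8, 2]
  [1, 9, -2, 4, 4, 13, 4]
  [7, -6, 7, 0, 9, 7, 13]
C^⊗3:
  [21, 18, 16, 11, 16, 19, 18]
  [21, 18, 16, 11, 16, 20, 18]
  [23, 2, 18, 4, 18, 21, 22]
  [19, 15, 7, 10, 10, 19, 13]
  [13, 14, 8, 3, 10, 11, 14]
  [16, 7, 13, 6, 15, 16, 19]
  [14, 16, 9, 11, 11, 20, 13]
C^⊗4:
  [28, 25, 23, 18, 23, 26, 25]
  [28, 25, 23, 18, 23, 26, 26]
  [30, 27, 25, 20, 25, 29, 27]
  [26, 16, 21, 12, 21, 24, 25]
  [21, 17, 15, 12, 15, 21, 17]
  [23, 22, 18, 17, 18, 26, 22]
  [23, 18, 20, 13, 22, 23, 26]
Key observation: the optimum is the walk 4->0->0->0->2, with weight (-1) + 7 + 7 + 2 = 15.
Optimal value attained by: walk 4->0->0->0->2.
Answer: (C^⊗4)[4][2] = 15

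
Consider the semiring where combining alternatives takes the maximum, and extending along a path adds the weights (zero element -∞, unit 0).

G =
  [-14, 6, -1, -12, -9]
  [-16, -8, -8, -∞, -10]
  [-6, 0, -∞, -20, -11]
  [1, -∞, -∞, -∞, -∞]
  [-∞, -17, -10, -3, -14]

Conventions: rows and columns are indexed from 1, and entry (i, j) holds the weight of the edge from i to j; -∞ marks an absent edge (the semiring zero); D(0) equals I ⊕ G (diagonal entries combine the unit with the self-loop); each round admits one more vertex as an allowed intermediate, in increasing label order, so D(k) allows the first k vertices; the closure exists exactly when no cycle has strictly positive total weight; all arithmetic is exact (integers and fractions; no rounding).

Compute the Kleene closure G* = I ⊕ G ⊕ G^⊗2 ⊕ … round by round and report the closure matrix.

D(0):
  [0, 6, -1, -12, -9]
  [-16, 0, -8, -∞, -10]
  [-6, 0, 0, -20, -11]
  [1, -∞, -∞, 0, -∞]
  [-∞, -17, -10, -3, 0]
D(1):
  [0, 6, -1, -12, -9]
  [-16, 0, -8, -28, -10]
  [-6, 0, 0, -18, -11]
  [1, 7, 0, 0, -8]
  [-∞, -17, -10, -3, 0]
D(2):
  [0, 6, -1, -12, -4]
  [-16, 0, -8, -28, -10]
  [-6, 0, 0, -18, -10]
  [1, 7, 0, 0, -3]
  [-33, -17, -10, -3, 0]
D(3):
  [0, 6, -1, -12, -4]
  [-14, 0, -8, -26, -10]
  [-6, 0, 0, -18, -10]
  [1, 7, 0, 0, -3]
  [-16, -10, -10, -3, 0]
D(4):
  [0, 6, -1, -12, -4]
  [-14, 0, -8, -26, -10]
  [-6, 0, 0, -18, -10]
  [1, 7, 0, 0, -3]
  [-2, 4, -3, -3, 0]
D(5):
  [0, 6, -1, -7, -4]
  [-12, 0, -8, -13, -10]
  [-6, 0, 0, -13, -10]
  [1, 7, 0, 0, -3]
  [-2, 4, -3, -3, 0]
Answer: G* = [[0, 6, -1, -7, -4], [-12, 0, -8, -13, -10], [-6, 0, 0, -13, -10], [1, 7, 0, 0, -3], [-2, 4, -3, -3, 0]]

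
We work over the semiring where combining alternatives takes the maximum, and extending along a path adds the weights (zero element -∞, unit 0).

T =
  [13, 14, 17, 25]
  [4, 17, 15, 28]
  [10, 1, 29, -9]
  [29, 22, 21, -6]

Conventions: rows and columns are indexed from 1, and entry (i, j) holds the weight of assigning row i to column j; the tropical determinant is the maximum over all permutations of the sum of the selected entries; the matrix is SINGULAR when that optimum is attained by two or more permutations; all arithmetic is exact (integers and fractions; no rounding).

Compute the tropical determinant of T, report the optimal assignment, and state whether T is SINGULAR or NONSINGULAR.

σ = (1, 2, 3, 4): 13 + 17 + 29 + (-6) = 53
σ = (1, 2, 4, 3): 13 + 17 + (-9) + 21 = 42
σ = (1, 3, 2, 4): 13 + 15 + 1 + (-6) = 23
σ = (1, 3, 4, 2): 13 + 15 + (-9) + 22 = 41
σ = (1, 4, 2, 3): 13 + 28 + 1 + 21 = 63
σ = (1, 4, 3, 2): 13 + 28 + 29 + 22 = 92
σ = (2, 1, 3, 4): 14 + 4 + 29 + (-6) = 41
σ = (2, 1, 4, 3): 14 + 4 + (-9) + 21 = 30
σ = (2, 3, 1, 4): 14 + 15 + 10 + (-6) = 33
σ = (2, 3, 4, 1): 14 + 15 + (-9) + 29 = 49
σ = (2, 4, 1, 3): 14 + 28 + 10 + 21 = 73
σ = (2, 4, 3, 1): 14 + 28 + 29 + 29 = 100
σ = (3, 1, 2, 4): 17 + 4 + 1 + (-6) = 16
σ = (3, 1, 4, 2): 17 + 4 + (-9) + 22 = 34
σ = (3, 2, 1, 4): 17 + 17 + 10 + (-6) = 38
σ = (3, 2, 4, 1): 17 + 17 + (-9) + 29 = 54
σ = (3, 4, 1, 2): 17 + 28 + 10 + 22 = 77
σ = (3, 4, 2, 1): 17 + 28 + 1 + 29 = 75
σ = (4, 1, 2, 3): 25 + 4 + 1 + 21 = 51
σ = (4, 1, 3, 2): 25 + 4 + 29 + 22 = 80
σ = (4, 2, 1, 3): 25 + 17 + 10 + 21 = 73
σ = (4, 2, 3, 1): 25 + 17 + 29 + 29 = 100
σ = (4, 3, 1, 2): 25 + 15 + 10 + 22 = 72
σ = (4, 3, 2, 1): 25 + 15 + 1 + 29 = 70
Optimal value attained by: σ = (2, 4, 3, 1).
Answer: det⊕(T) = 100; verdict: SINGULAR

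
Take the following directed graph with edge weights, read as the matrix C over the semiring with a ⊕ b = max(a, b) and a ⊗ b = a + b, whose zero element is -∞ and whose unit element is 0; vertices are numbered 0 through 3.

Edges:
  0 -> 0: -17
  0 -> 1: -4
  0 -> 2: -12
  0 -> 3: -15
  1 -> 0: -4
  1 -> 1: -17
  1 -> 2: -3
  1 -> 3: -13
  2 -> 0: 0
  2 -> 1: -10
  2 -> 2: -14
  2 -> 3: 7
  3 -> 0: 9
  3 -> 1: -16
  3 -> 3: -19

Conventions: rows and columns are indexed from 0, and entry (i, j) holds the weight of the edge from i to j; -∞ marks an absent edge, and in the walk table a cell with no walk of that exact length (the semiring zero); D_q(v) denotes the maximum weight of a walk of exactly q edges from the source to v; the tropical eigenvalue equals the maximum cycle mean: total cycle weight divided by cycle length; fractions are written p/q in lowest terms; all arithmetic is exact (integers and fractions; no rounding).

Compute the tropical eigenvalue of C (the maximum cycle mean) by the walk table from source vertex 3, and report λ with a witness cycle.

q=0: [-∞, -∞, -∞, 0]
q=1: [9, -16, -∞, -19]
q=2: [-8, 5, -3, -6]
q=3: [3, -12, 2, 4]
q=4: [13, -1, -9, 9]
Optimal cycle mean attained by: cycle 0->1->2->3->0, total (-4) + (-3) + 7 + 9, length 4.
Answer: λ = 9/4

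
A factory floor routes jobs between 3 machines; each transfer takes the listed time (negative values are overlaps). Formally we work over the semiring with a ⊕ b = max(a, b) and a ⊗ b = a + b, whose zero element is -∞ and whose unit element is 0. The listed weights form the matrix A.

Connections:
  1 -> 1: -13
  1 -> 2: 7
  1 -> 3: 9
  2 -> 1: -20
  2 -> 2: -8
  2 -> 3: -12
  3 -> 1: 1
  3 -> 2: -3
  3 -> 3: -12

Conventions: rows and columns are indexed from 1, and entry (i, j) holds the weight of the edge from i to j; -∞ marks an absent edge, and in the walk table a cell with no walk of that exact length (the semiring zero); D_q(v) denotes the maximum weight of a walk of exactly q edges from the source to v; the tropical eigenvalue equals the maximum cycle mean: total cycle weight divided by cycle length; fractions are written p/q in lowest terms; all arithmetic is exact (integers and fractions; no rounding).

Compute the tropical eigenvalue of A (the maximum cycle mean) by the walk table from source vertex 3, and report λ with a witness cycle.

q=0: [-∞, -∞, 0]
q=1: [1, -3, -12]
q=2: [-11, 8, 10]
q=3: [11, 7, -2]
Optimal cycle mean attained by: cycle 1->3->1, total 9 + 1, length 2.
Answer: λ = 5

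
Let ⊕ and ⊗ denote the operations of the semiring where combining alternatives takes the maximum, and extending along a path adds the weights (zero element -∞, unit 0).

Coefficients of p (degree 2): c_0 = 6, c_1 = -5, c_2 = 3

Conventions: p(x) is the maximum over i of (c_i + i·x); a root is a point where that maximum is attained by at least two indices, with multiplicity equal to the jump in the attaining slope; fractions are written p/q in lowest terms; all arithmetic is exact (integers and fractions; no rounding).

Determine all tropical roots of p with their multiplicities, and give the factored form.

hull edge (i=0, c=6) to (i=2, c=3): slope -3/2, span 2
Factored form: p(x) = 3 ⊗ (x ⊕ 3/2) ⊗ (x ⊕ 3/2)
Answer: roots = 3/2 (mult 2)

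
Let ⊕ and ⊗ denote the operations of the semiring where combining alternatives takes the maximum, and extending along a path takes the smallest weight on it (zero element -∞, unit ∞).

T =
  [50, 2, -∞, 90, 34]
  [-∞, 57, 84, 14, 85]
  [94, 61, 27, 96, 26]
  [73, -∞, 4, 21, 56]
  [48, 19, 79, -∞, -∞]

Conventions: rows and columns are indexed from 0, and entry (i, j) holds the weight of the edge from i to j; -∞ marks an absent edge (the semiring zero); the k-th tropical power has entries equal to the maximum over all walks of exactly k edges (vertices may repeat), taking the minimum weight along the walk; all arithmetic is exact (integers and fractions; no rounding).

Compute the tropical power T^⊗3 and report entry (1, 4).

T^⊗2:
  [73, 19, 34, 50, 56]
  [84, 61, 79, 84, 57]
  [73, 57, 61, 90, 61]
  [50, 19, 56, 73, 34]
  [79, 61, 27, 79, 34]
T^⊗3:
  [50, 34, 56, 73, 50]
  [79, 61, 61, 84, 61]
  [73, 61, 61, 73, 57]
  [73, 56, 34, 56, 56]
  [73, 57, 61, 79, 61]
Key observation: the optimum is the walk 1->2->1->4, with weight 84 min 61 min 85 = 61.
Optimal value attained by: walk 1->2->1->4.
Answer: (T^⊗3)[1][4] = 61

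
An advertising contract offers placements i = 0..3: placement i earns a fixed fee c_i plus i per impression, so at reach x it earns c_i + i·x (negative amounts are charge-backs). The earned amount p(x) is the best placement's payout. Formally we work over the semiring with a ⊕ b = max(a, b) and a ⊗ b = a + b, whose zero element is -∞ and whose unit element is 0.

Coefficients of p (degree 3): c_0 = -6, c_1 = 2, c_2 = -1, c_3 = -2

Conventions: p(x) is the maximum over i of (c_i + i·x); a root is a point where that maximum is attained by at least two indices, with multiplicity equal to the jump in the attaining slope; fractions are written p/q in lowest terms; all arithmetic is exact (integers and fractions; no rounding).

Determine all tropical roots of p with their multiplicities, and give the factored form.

hull edge (i=0, c=-6) to (i=1, c=2): slope 8, span 1
hull edge (i=1, c=2) to (i=3, c=-2): slope -2, span 2
Factored form: p(x) = -2 ⊗ (x ⊕ (-8)) ⊗ (x ⊕ 2) ⊗ (x ⊕ 2)
Answer: roots = -8 (mult 1), 2 (mult 2)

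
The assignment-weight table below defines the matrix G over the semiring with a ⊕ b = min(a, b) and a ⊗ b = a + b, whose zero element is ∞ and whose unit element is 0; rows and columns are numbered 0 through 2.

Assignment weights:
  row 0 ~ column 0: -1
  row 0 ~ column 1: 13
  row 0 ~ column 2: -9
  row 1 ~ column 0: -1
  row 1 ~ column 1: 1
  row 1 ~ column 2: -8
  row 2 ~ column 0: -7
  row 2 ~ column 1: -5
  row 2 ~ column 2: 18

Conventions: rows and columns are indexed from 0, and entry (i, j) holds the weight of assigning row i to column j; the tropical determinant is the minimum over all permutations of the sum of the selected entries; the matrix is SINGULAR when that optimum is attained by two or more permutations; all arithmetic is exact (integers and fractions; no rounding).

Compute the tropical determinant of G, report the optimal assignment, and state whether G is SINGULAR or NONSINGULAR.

σ = (0, 1, 2): (-1) + 1 + 18 = 18
σ = (0, 2, 1): (-1) + (-8) + (-5) = -14
σ = (1, 0, 2): 13 + (-1) + 18 = 30
σ = (1, 2, 0): 13 + (-8) + (-7) = -2
σ = (2, 0, 1): (-9) + (-1) + (-5) = -15
σ = (2, 1, 0): (-9) + 1 + (-7) = -15
Optimal value attained by: σ = (2, 0, 1).
Answer: det⊕(G) = -15; verdict: SINGULAR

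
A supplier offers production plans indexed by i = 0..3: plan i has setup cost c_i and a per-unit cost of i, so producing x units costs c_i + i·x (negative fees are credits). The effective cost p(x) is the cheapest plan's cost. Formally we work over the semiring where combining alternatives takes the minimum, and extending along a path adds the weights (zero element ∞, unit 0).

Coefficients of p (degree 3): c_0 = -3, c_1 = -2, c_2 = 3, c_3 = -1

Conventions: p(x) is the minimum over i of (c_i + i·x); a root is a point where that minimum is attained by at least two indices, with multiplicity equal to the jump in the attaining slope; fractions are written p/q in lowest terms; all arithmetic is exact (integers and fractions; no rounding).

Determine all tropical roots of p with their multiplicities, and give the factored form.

hull edge (i=0, c=-3) to (i=3, c=-1): slope 2/3, span 3
Factored form: p(x) = -1 ⊗ (x ⊕ (-2/3)) ⊗ (x ⊕ (-2/3)) ⊗ (x ⊕ (-2/3))
Answer: roots = -2/3 (mult 3)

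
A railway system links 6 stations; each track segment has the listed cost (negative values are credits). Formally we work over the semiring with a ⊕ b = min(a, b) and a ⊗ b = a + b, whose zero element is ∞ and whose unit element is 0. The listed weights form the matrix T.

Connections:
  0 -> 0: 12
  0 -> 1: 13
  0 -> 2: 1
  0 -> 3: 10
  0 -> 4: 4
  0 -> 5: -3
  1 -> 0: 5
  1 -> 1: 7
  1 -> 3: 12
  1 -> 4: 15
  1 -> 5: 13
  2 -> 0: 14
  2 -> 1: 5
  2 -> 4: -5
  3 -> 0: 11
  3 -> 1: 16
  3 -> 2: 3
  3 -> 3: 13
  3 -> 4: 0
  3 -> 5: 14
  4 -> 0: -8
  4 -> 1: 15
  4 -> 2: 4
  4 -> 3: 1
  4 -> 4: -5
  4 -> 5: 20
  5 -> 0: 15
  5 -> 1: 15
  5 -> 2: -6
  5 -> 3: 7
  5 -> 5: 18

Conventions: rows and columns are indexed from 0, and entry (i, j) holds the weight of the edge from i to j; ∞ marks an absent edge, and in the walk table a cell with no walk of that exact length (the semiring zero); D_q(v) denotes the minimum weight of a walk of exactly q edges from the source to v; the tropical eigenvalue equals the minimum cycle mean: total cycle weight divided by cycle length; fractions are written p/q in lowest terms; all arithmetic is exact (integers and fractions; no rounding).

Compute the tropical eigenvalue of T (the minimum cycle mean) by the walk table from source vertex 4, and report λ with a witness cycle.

q=0: [∞, ∞, ∞, ∞, 0, ∞]
q=1: [-8, 15, 4, 1, -5, 20]
q=2: [-13, 5, -7, -4, -10, -11]
q=3: [-18, -2, -17, -9, -15, -16]
q=4: [-23, -12, -22, -14, -22, -21]
q=5: [-30, -17, -27, -21, -27, -26]
q=6: [-35, -22, -32, -26, -32, -33]
Optimal cycle mean attained by: cycle 0->5->2->4->0, total (-3) + (-6) + (-5) + (-8), length 4.
Answer: λ = -11/2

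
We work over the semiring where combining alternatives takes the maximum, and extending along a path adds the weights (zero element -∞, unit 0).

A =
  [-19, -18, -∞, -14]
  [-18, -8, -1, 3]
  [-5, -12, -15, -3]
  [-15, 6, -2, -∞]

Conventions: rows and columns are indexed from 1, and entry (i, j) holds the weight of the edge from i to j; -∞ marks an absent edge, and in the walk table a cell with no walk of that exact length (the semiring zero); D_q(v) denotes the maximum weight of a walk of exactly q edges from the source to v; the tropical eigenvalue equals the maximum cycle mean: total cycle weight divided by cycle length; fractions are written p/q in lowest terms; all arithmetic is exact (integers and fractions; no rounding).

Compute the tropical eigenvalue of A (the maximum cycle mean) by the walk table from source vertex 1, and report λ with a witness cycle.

q=0: [0, -∞, -∞, -∞]
q=1: [-19, -18, -∞, -14]
q=2: [-29, -8, -16, -15]
q=3: [-21, -9, -9, -5]
q=4: [-14, 1, -7, -6]
Optimal cycle mean attained by: cycle 2->4->2, total 3 + 6, length 2.
Answer: λ = 9/2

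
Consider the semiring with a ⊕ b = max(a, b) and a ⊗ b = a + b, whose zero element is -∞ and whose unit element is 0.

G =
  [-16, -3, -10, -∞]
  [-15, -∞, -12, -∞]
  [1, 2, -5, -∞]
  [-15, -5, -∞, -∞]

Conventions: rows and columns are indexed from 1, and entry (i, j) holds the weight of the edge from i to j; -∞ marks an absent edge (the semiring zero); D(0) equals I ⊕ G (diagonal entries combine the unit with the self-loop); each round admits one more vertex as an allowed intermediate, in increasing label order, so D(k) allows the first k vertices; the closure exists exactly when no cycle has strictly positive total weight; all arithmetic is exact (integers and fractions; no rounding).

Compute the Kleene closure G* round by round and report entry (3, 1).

D(0):
  [0, -3, -10, -∞]
  [-15, 0, -12, -∞]
  [1, 2, 0, -∞]
  [-15, -5, -∞, 0]
D(1):
  [0, -3, -10, -∞]
  [-15, 0, -12, -∞]
  [1, 2, 0, -∞]
  [-15, -5, -25, 0]
D(2):
  [0, -3, -10, -∞]
  [-15, 0, -12, -∞]
  [1, 2, 0, -∞]
  [-15, -5, -17, 0]
D(3):
  [0, -3, -10, -∞]
  [-11, 0, -12, -∞]
  [1, 2, 0, -∞]
  [-15, -5, -17, 0]
D(4):
  [0, -3, -10, -∞]
  [-11, 0, -12, -∞]
  [1, 2, 0, -∞]
  [-15, -5, -17, 0]
Answer: G*[3][1] = 1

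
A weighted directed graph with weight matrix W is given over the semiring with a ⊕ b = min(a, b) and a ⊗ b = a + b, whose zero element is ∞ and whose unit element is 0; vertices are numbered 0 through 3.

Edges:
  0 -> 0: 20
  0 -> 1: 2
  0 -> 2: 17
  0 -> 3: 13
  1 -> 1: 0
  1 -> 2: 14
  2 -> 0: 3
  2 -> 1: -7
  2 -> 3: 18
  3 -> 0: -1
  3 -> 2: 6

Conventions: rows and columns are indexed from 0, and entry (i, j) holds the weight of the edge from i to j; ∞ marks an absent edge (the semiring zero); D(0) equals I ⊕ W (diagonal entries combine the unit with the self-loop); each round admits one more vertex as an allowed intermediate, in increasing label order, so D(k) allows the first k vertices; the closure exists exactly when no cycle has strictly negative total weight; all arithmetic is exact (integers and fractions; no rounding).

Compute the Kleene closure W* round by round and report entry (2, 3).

D(0):
  [0, 2, 17, 13]
  [∞, 0, 14, ∞]
  [3, -7, 0, 18]
  [-1, ∞, 6, 0]
D(1):
  [0, 2, 17, 13]
  [∞, 0, 14, ∞]
  [3, -7, 0, 16]
  [-1, 1, 6, 0]
D(2):
  [0, 2, 16, 13]
  [∞, 0, 14, ∞]
  [3, -7, 0, 16]
  [-1, 1, 6, 0]
D(3):
  [0, 2, 16, 13]
  [17, 0, 14, 30]
  [3, -7, 0, 16]
  [-1, -1, 6, 0]
D(4):
  [0, 2, 16, 13]
  [17, 0, 14, 30]
  [3, -7, 0, 16]
  [-1, -1, 6, 0]
Answer: W*[2][3] = 16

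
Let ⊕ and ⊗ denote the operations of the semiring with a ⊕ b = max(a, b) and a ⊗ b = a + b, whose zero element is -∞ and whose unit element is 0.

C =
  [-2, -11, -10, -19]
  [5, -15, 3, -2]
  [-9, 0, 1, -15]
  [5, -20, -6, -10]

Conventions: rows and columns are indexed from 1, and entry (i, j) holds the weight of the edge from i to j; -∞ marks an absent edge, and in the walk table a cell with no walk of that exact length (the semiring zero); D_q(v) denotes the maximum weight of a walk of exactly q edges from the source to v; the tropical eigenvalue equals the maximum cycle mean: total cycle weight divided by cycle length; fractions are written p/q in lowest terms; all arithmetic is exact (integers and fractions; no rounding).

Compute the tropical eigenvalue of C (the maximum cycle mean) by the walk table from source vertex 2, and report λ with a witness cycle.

q=0: [-∞, 0, -∞, -∞]
q=1: [5, -15, 3, -2]
q=2: [3, 3, 4, -12]
q=3: [8, 4, 6, 1]
q=4: [9, 6, 7, 2]
Optimal cycle mean attained by: cycle 2->3->2, total 3 + 0, length 2.
Answer: λ = 3/2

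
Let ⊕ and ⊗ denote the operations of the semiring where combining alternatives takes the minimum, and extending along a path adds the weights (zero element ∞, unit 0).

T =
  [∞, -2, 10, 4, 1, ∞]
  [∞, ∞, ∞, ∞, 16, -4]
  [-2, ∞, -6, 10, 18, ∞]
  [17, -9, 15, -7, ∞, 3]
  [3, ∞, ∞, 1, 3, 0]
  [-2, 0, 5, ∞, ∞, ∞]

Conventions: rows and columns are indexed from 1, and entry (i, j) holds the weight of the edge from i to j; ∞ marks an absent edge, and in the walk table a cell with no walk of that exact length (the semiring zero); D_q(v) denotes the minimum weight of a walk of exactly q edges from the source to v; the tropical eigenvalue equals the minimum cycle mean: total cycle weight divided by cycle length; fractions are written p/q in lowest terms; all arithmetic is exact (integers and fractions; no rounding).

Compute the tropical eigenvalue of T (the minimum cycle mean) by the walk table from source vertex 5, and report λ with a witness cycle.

q=0: [∞, ∞, ∞, ∞, 0, ∞]
q=1: [3, ∞, ∞, 1, 3, 0]
q=2: [-2, -8, 5, -6, 4, 3]
q=3: [1, -15, -1, -13, -1, -12]
q=4: [-14, -22, -7, -20, 1, -19]
q=5: [-21, -29, -14, -27, -13, -26]
q=6: [-28, -36, -21, -34, -20, -33]
Optimal cycle mean attained by: cycle 4->4, total (-7), length 1.
Answer: λ = -7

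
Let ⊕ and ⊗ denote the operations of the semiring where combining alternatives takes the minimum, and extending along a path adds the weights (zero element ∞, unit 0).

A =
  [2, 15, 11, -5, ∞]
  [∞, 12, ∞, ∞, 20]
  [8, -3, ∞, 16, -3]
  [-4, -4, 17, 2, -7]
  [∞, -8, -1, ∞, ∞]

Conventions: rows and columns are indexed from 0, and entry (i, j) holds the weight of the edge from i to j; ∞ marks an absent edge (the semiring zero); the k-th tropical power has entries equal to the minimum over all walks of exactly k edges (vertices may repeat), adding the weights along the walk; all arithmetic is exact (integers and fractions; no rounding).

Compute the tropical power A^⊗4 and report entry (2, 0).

A^⊗2:
  [-9, -9, 12, -3, -12]
  [∞, 12, 19, ∞, 32]
  [10, -11, -4, 3, 9]
  [-2, -15, -8, -9, -5]
  [7, -4, ∞, 15, -4]
A^⊗3:
  [-7, -20, -13, -14, -10]
  [27, 16, 31, 35, 16]
  [-1, -7, 8, 5, -7]
  [-13, -13, -6, -7, -16]
  [9, -12, -5, 2, 8]
A^⊗4:
  [-18, -18, -11, -12, -21]
  [29, 8, 15, 22, 28]
  [1, -15, -8, -6, -2]
  [-11, -24, -17, -18, -14]
  [-2, -8, 7, 4, -8]
Key observation: the optimum is the walk 2->0->0->3->0, with weight 8 + 2 + (-5) + (-4) = 1.
Optimal value attained by: walk 2->0->0->3->0.
Answer: (A^⊗4)[2][0] = 1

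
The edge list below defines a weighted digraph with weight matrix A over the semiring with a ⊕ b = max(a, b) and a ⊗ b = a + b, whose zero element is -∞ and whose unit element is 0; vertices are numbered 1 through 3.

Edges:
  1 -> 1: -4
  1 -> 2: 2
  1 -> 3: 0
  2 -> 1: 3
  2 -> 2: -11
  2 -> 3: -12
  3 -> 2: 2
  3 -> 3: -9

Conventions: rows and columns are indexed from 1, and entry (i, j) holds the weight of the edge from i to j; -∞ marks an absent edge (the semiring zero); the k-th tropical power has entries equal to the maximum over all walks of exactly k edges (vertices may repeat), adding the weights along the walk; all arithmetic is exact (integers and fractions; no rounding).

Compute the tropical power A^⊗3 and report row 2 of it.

A^⊗2:
  [5, 2, -4]
  [-1, 5, 3]
  [5, -7, -10]
A^⊗3:
  [5, 7, 5]
  [8, 5, -1]
  [1, 7, 5]
Answer: row 2 of A^⊗3 = [8, 5, -1]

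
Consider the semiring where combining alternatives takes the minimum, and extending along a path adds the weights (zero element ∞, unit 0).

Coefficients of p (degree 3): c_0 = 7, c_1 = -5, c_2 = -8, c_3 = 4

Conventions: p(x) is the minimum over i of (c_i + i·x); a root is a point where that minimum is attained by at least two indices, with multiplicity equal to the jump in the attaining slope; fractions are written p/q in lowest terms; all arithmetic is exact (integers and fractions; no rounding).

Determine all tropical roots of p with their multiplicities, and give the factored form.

hull edge (i=0, c=7) to (i=1, c=-5): slope -12, span 1
hull edge (i=1, c=-5) to (i=2, c=-8): slope -3, span 1
hull edge (i=2, c=-8) to (i=3, c=4): slope 12, span 1
Factored form: p(x) = 4 ⊗ (x ⊕ (-12)) ⊗ (x ⊕ 3) ⊗ (x ⊕ 12)
Answer: roots = -12 (mult 1), 3 (mult 1), 12 (mult 1)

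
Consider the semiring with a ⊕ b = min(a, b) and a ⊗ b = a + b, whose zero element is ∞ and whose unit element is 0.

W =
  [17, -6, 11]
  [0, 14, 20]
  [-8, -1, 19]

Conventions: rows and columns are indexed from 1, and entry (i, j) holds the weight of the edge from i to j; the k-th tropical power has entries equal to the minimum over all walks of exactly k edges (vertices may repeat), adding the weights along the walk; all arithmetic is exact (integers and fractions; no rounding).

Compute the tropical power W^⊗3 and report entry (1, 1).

W^⊗2:
  [-6, 8, 14]
  [12, -6, 11]
  [-1, -14, 3]
W^⊗3:
  [6, -12, 5]
  [-6, 6, 14]
  [-14, -7, 6]
Key observation: the optimum is the walk 1->2->3->1, with weight (-6) + 20 + (-8) = 6.
Optimal value attained by: walk 1->2->3->1.
Answer: (W^⊗3)[1][1] = 6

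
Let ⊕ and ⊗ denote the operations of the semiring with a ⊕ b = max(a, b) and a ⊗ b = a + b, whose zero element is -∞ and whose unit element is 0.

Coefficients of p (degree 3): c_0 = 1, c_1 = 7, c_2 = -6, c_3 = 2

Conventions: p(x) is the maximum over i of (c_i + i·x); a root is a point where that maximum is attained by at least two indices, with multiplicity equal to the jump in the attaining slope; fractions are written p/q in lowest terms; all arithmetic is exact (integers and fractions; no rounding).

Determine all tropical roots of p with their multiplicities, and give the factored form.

hull edge (i=0, c=1) to (i=1, c=7): slope 6, span 1
hull edge (i=1, c=7) to (i=3, c=2): slope -5/2, span 2
Factored form: p(x) = 2 ⊗ (x ⊕ (-6)) ⊗ (x ⊕ 5/2) ⊗ (x ⊕ 5/2)
Answer: roots = -6 (mult 1), 5/2 (mult 2)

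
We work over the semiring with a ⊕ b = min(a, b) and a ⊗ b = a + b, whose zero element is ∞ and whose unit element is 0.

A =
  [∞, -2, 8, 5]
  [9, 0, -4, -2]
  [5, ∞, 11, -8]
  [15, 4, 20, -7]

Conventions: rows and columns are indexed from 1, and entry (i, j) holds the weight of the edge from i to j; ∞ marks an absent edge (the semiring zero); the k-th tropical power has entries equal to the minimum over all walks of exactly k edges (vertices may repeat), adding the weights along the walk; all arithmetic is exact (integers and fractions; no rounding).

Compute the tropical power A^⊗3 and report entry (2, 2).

A^⊗2:
  [7, -2, -6, -4]
  [1, 0, -4, -12]
  [7, -4, 12, -15]
  [8, -3, 0, -14]
A^⊗3:
  [-1, -2, -6, -14]
  [1, -8, -4, -19]
  [0, -11, -8, -22]
  [1, -10, -7, -21]
Key observation: the optimum is the walk 2->3->4->2, with weight (-4) + (-8) + 4 = -8.
Optimal value attained by: walk 2->3->4->2.
Answer: (A^⊗3)[2][2] = -8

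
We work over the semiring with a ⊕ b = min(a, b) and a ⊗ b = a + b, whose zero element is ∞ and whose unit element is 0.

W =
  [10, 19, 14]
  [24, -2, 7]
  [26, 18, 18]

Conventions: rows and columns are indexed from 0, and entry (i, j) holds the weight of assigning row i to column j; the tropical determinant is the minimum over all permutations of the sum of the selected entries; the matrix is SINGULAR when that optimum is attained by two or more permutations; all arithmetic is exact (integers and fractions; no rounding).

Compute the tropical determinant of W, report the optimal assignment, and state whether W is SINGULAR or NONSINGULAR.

σ = (0, 1, 2): 10 + (-2) + 18 = 26
σ = (0, 2, 1): 10 + 7 + 18 = 35
σ = (1, 0, 2): 19 + 24 + 18 = 61
σ = (1, 2, 0): 19 + 7 + 26 = 52
σ = (2, 0, 1): 14 + 24 + 18 = 56
σ = (2, 1, 0): 14 + (-2) + 26 = 38
Optimal value attained by: σ = (0, 1, 2).
Answer: det⊕(W) = 26; verdict: NONSINGULAR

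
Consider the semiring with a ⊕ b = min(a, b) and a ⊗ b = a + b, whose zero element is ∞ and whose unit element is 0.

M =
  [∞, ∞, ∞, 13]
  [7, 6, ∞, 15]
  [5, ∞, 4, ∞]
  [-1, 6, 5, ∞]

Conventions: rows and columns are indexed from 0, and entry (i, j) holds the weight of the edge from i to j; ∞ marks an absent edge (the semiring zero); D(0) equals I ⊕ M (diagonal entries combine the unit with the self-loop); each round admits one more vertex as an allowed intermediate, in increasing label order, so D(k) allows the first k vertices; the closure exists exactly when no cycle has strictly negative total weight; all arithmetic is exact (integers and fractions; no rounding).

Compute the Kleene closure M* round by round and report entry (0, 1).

D(0):
  [0, ∞, ∞, 13]
  [7, 0, ∞, 15]
  [5, ∞, 0, ∞]
  [-1, 6, 5, 0]
D(1):
  [0, ∞, ∞, 13]
  [7, 0, ∞, 15]
  [5, ∞, 0, 18]
  [-1, 6, 5, 0]
D(2):
  [0, ∞, ∞, 13]
  [7, 0, ∞, 15]
  [5, ∞, 0, 18]
  [-1, 6, 5, 0]
D(3):
  [0, ∞, ∞, 13]
  [7, 0, ∞, 15]
  [5, ∞, 0, 18]
  [-1, 6, 5, 0]
D(4):
  [0, 19, 18, 13]
  [7, 0, 20, 15]
  [5, 24, 0, 18]
  [-1, 6, 5, 0]
Answer: M*[0][1] = 19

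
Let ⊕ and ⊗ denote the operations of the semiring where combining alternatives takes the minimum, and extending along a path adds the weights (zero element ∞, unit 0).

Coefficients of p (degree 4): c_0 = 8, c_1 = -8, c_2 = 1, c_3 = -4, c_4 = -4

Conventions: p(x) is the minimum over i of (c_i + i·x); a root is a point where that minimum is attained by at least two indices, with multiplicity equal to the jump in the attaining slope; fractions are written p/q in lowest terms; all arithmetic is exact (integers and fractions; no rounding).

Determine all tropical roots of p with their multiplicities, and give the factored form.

hull edge (i=0, c=8) to (i=1, c=-8): slope -16, span 1
hull edge (i=1, c=-8) to (i=4, c=-4): slope 4/3, span 3
Factored form: p(x) = -4 ⊗ (x ⊕ (-4/3)) ⊗ (x ⊕ (-4/3)) ⊗ (x ⊕ (-4/3)) ⊗ (x ⊕ 16)
Answer: roots = -4/3 (mult 3), 16 (mult 1)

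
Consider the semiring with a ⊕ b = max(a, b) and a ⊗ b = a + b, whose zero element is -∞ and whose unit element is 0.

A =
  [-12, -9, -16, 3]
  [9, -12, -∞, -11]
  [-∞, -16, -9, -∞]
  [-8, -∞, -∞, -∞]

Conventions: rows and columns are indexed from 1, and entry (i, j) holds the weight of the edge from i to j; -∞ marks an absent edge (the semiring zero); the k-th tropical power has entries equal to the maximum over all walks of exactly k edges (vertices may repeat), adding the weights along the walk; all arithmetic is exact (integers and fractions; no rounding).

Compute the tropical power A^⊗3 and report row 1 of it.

A^⊗2:
  [0, -21, -25, -9]
  [-3, 0, -7, 12]
  [-7, -25, -18, -27]
  [-20, -17, -24, -5]
A^⊗3:
  [-12, -9, -16, 3]
  [9, -12, -16, 0]
  [-16, -16, -23, -4]
  [-8, -29, -33, -17]
Answer: row 1 of A^⊗3 = [-12, -9, -16, 3]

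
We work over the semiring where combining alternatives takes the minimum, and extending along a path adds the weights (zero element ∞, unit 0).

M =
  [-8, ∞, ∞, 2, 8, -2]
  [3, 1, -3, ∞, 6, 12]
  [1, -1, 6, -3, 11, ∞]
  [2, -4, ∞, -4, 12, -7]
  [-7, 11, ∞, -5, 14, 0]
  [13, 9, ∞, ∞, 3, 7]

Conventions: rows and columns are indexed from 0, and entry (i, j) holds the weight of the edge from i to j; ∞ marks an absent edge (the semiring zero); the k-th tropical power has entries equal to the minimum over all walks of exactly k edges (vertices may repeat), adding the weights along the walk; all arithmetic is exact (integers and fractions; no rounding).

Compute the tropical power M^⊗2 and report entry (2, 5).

M^⊗2:
  [-16, -2, ∞, -6, 0, -10]
  [-5, -4, -2, -6, 7, 1]
  [-7, -7, -4, -7, 5, -10]
  [-6, -8, -7, -8, -4, -11]
  [-15, -9, 8, -9, 1, -12]
  [-4, 10, 6, -2, 10, 3]
Key observation: the optimum is the walk 2->3->5, with weight (-3) + (-7) = -10.
Optimal value attained by: walk 2->3->5.
Answer: (M^⊗2)[2][5] = -10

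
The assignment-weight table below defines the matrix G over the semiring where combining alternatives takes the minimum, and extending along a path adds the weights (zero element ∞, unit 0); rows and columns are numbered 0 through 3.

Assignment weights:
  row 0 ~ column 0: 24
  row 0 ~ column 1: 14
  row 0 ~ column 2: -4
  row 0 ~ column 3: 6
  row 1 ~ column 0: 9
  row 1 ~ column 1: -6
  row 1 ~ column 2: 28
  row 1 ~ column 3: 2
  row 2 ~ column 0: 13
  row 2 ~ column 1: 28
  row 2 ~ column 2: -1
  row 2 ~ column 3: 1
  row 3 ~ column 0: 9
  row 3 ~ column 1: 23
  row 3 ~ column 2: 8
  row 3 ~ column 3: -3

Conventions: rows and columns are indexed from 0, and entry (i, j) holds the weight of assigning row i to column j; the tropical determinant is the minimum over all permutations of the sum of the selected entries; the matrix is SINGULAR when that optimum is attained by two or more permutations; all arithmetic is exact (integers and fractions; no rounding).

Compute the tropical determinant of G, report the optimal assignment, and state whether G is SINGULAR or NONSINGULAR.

σ = (0, 1, 2, 3): 24 + (-6) + (-1) + (-3) = 14
σ = (0, 1, 3, 2): 24 + (-6) + 1 + 8 = 27
σ = (0, 2, 1, 3): 24 + 28 + 28 + (-3) = 77
σ = (0, 2, 3, 1): 24 + 28 + 1 + 23 = 76
σ = (0, 3, 1, 2): 24 + 2 + 28 + 8 = 62
σ = (0, 3, 2, 1): 24 + 2 + (-1) + 23 = 48
σ = (1, 0, 2, 3): 14 + 9 + (-1) + (-3) = 19
σ = (1, 0, 3, 2): 14 + 9 + 1 + 8 = 32
σ = (1, 2, 0, 3): 14 + 28 + 13 + (-3) = 52
σ = (1, 2, 3, 0): 14 + 28 + 1 + 9 = 52
σ = (1, 3, 0, 2): 14 + 2 + 13 + 8 = 37
σ = (1, 3, 2, 0): 14 + 2 + (-1) + 9 = 24
σ = (2, 0, 1, 3): (-4) + 9 + 28 + (-3) = 30
σ = (2, 0, 3, 1): (-4) + 9 + 1 + 23 = 29
σ = (2, 1, 0, 3): (-4) + (-6) + 13 + (-3) = 0
σ = (2, 1, 3, 0): (-4) + (-6) + 1 + 9 = 0
σ = (2, 3, 0, 1): (-4) + 2 + 13 + 23 = 34
σ = (2, 3, 1, 0): (-4) + 2 + 28 + 9 = 35
σ = (3, 0, 1, 2): 6 + 9 + 28 + 8 = 51
σ = (3, 0, 2, 1): 6 + 9 + (-1) + 23 = 37
σ = (3, 1, 0, 2): 6 + (-6) + 13 + 8 = 21
σ = (3, 1, 2, 0): 6 + (-6) + (-1) + 9 = 8
σ = (3, 2, 0, 1): 6 + 28 + 13 + 23 = 70
σ = (3, 2, 1, 0): 6 + 28 + 28 + 9 = 71
Optimal value attained by: σ = (2, 1, 0, 3).
Answer: det⊕(G) = 0; verdict: SINGULAR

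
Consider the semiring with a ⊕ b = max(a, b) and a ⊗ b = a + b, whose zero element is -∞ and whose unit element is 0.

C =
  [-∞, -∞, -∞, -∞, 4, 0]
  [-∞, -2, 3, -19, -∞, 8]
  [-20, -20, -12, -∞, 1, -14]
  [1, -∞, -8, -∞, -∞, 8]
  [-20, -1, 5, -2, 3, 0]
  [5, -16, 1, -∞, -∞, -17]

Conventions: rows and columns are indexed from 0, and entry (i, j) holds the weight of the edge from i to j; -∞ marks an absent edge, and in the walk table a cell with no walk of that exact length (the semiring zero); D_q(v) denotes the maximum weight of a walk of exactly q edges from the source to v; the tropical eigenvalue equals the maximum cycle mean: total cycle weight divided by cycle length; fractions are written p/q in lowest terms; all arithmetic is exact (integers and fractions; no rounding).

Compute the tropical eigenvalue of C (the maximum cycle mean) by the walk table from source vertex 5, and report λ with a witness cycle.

q=0: [-∞, -∞, -∞, -∞, -∞, 0]
q=1: [5, -16, 1, -∞, -∞, -17]
q=2: [-12, -18, -11, -35, 9, 5]
q=3: [10, 8, 14, 7, 12, 9]
q=4: [14, 11, 17, 10, 15, 16]
q=5: [21, 14, 20, 13, 18, 19]
q=6: [24, 17, 23, 16, 25, 22]
Optimal cycle mean attained by: cycle 0->4->1->5->0, total 4 + (-1) + 8 + 5, length 4.
Answer: λ = 4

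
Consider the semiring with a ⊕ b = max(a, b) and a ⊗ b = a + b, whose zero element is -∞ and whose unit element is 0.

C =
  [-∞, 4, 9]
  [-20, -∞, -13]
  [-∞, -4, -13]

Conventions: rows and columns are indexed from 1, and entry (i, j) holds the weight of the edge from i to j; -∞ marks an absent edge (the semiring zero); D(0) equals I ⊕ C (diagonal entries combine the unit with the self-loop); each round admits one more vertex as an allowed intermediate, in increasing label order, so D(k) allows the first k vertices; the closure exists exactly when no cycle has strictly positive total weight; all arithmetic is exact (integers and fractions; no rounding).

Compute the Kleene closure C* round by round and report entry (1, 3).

D(0):
  [0, 4, 9]
  [-20, 0, -13]
  [-∞, -4, 0]
D(1):
  [0, 4, 9]
  [-20, 0, -11]
  [-∞, -4, 0]
D(2):
  [0, 4, 9]
  [-20, 0, -11]
  [-24, -4, 0]
D(3):
  [0, 5, 9]
  [-20, 0, -11]
  [-24, -4, 0]
Answer: C*[1][3] = 9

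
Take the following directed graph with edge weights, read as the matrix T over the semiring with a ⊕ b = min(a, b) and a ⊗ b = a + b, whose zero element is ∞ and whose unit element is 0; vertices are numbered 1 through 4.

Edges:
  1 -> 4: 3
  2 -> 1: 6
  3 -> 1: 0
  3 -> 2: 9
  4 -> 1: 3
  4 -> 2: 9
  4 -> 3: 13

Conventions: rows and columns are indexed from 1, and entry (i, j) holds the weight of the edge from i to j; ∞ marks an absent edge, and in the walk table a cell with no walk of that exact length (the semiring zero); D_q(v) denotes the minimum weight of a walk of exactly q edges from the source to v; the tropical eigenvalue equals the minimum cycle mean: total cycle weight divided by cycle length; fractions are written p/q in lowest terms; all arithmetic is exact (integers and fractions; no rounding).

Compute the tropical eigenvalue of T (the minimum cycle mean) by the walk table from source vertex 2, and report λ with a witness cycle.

q=0: [∞, 0, ∞, ∞]
q=1: [6, ∞, ∞, ∞]
q=2: [∞, ∞, ∞, 9]
q=3: [12, 18, 22, ∞]
q=4: [22, 31, ∞, 15]
Optimal cycle mean attained by: cycle 1->4->1, total 3 + 3, length 2.
Answer: λ = 3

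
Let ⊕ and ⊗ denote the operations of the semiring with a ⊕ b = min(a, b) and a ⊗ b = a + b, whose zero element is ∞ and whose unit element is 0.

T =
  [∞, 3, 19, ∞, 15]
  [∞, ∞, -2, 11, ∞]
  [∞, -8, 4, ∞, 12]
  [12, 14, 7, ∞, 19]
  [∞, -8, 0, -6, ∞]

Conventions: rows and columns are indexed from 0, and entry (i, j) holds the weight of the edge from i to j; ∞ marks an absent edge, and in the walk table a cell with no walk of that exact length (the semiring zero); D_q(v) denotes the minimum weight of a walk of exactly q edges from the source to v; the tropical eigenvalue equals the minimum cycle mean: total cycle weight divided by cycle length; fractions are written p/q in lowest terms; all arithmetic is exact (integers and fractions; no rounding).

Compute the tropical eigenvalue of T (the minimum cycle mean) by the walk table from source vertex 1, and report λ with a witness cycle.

q=0: [∞, 0, ∞, ∞, ∞]
q=1: [∞, ∞, -2, 11, ∞]
q=2: [23, -10, 2, ∞, 10]
q=3: [∞, -6, -12, 1, 14]
q=4: [13, -20, -8, 5, 0]
q=5: [17, -16, -22, -9, 4]
Optimal cycle mean attained by: cycle 1->2->1, total (-2) + (-8), length 2.
Answer: λ = -5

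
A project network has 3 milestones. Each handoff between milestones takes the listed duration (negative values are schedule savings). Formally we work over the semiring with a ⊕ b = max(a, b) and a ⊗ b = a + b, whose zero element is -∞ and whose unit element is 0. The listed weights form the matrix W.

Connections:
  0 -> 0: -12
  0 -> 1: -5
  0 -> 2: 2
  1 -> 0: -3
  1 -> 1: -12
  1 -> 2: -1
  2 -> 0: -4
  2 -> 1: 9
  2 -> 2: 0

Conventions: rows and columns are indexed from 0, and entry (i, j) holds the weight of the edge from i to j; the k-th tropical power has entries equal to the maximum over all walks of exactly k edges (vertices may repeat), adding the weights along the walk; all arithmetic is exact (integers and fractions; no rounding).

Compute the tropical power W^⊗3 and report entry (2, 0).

W^⊗2:
  [-2, 11, 2]
  [-5, 8, -1]
  [6, 9, 8]
W^⊗3:
  [8, 11, 10]
  [5, 8, 7]
  [6, 17, 8]
Key observation: the optimum is the walk 2->2->1->0, with weight 0 + 9 + (-3) = 6.
Optimal value attained by: walk 2->2->1->0.
Answer: (W^⊗3)[2][0] = 6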